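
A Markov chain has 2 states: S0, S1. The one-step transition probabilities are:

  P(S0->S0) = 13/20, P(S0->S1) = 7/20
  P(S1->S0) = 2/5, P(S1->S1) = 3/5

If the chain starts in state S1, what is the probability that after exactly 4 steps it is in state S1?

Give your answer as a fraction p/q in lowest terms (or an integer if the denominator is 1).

Answer: 15/32

Derivation:
Computing P^4 by repeated multiplication:
P^1 =
  S0: [13/20, 7/20]
  S1: [2/5, 3/5]
P^2 =
  S0: [9/16, 7/16]
  S1: [1/2, 1/2]
P^3 =
  S0: [173/320, 147/320]
  S1: [21/40, 19/40]
P^4 =
  S0: [137/256, 119/256]
  S1: [17/32, 15/32]

(P^4)[S1 -> S1] = 15/32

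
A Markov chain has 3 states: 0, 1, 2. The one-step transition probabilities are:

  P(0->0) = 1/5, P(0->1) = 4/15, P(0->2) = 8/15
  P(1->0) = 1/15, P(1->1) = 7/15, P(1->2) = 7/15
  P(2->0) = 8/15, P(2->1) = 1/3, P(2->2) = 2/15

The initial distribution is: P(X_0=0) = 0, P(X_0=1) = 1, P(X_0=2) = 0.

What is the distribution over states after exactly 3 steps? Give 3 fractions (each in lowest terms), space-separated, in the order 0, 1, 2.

Propagating the distribution step by step (d_{t+1} = d_t * P):
d_0 = (0=0, 1=1, 2=0)
  d_1[0] = 0*1/5 + 1*1/15 + 0*8/15 = 1/15
  d_1[1] = 0*4/15 + 1*7/15 + 0*1/3 = 7/15
  d_1[2] = 0*8/15 + 1*7/15 + 0*2/15 = 7/15
d_1 = (0=1/15, 1=7/15, 2=7/15)
  d_2[0] = 1/15*1/5 + 7/15*1/15 + 7/15*8/15 = 22/75
  d_2[1] = 1/15*4/15 + 7/15*7/15 + 7/15*1/3 = 88/225
  d_2[2] = 1/15*8/15 + 7/15*7/15 + 7/15*2/15 = 71/225
d_2 = (0=22/75, 1=88/225, 2=71/225)
  d_3[0] = 22/75*1/5 + 88/225*1/15 + 71/225*8/15 = 854/3375
  d_3[1] = 22/75*4/15 + 88/225*7/15 + 71/225*1/3 = 247/675
  d_3[2] = 22/75*8/15 + 88/225*7/15 + 71/225*2/15 = 1286/3375
d_3 = (0=854/3375, 1=247/675, 2=1286/3375)

Answer: 854/3375 247/675 1286/3375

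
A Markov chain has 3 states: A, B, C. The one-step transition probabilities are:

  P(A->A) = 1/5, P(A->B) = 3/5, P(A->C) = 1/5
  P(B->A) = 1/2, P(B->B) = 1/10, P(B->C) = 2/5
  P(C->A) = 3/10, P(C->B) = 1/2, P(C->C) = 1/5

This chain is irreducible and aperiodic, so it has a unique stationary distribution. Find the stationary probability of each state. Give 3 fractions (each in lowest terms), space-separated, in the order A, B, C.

The stationary distribution satisfies pi = pi * P, i.e.:
  pi_A = 1/5*pi_A + 1/2*pi_B + 3/10*pi_C
  pi_B = 3/5*pi_A + 1/10*pi_B + 1/2*pi_C
  pi_C = 1/5*pi_A + 2/5*pi_B + 1/5*pi_C
with normalization: pi_A + pi_B + pi_C = 1.

Using the first 2 balance equations plus normalization, the linear system A*pi = b is:
  [-4/5, 1/2, 3/10] . pi = 0
  [3/5, -9/10, 1/2] . pi = 0
  [1, 1, 1] . pi = 1

Solving yields:
  pi_A = 13/38
  pi_B = 29/76
  pi_C = 21/76

Verification (pi * P):
  13/38*1/5 + 29/76*1/2 + 21/76*3/10 = 13/38 = pi_A  (ok)
  13/38*3/5 + 29/76*1/10 + 21/76*1/2 = 29/76 = pi_B  (ok)
  13/38*1/5 + 29/76*2/5 + 21/76*1/5 = 21/76 = pi_C  (ok)

Answer: 13/38 29/76 21/76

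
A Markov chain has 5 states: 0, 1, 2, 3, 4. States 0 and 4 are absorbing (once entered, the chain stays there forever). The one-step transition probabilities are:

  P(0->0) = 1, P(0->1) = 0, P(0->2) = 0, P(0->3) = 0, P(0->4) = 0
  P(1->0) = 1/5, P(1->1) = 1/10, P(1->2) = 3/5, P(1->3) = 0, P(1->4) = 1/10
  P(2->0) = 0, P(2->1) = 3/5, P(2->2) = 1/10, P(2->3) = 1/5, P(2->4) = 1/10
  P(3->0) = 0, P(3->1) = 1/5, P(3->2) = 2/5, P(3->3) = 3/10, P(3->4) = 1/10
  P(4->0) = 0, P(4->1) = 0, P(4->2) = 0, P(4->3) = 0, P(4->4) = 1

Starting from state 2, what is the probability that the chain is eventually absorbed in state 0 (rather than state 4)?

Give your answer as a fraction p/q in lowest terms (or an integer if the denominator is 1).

Let a_i = P(absorbed in 0 | start in state i).
Boundary conditions: a_0 = 1, a_4 = 0.
For each transient state i, a_i = sum_j P(i->j) * a_j:
  a_1 = 1/5*a_0 + 1/10*a_1 + 3/5*a_2 + 0*a_3 + 1/10*a_4
  a_2 = 0*a_0 + 3/5*a_1 + 1/10*a_2 + 1/5*a_3 + 1/10*a_4
  a_3 = 0*a_0 + 1/5*a_1 + 2/5*a_2 + 3/10*a_3 + 1/10*a_4

Substituting a_0 = 1 and a_4 = 0, rearrange to (I - Q) a = r where r[i] = P(i -> 0):
  [9/10, -3/5, 0] . (a_1, a_2, a_3) = 1/5
  [-3/5, 9/10, -1/5] . (a_1, a_2, a_3) = 0
  [-1/5, -2/5, 7/10] . (a_1, a_2, a_3) = 0

Solving yields:
  a_1 = 110/219
  a_2 = 92/219
  a_3 = 28/73

Starting state is 2, so the absorption probability is a_2 = 92/219.

Answer: 92/219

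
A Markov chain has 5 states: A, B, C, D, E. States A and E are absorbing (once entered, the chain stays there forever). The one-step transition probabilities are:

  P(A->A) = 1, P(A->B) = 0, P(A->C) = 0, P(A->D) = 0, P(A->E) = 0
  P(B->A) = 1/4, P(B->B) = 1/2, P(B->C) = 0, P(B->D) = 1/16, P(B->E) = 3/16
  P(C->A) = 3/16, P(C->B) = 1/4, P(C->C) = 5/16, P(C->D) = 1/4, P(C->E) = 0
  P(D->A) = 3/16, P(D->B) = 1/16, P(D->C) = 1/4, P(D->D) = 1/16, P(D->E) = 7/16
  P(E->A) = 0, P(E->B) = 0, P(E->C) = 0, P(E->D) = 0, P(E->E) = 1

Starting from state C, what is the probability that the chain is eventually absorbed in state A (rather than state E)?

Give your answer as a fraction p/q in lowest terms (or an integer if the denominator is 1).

Answer: 721/1165

Derivation:
Let a_i = P(absorbed in A | start in state i).
Boundary conditions: a_A = 1, a_E = 0.
For each transient state i, a_i = sum_j P(i->j) * a_j:
  a_B = 1/4*a_A + 1/2*a_B + 0*a_C + 1/16*a_D + 3/16*a_E
  a_C = 3/16*a_A + 1/4*a_B + 5/16*a_C + 1/4*a_D + 0*a_E
  a_D = 3/16*a_A + 1/16*a_B + 1/4*a_C + 1/16*a_D + 7/16*a_E

Substituting a_A = 1 and a_E = 0, rearrange to (I - Q) a = r where r[i] = P(i -> A):
  [1/2, 0, -1/16] . (a_B, a_C, a_D) = 1/4
  [-1/4, 11/16, -1/4] . (a_B, a_C, a_D) = 3/16
  [-1/16, -1/4, 15/16] . (a_B, a_C, a_D) = 3/16

Solving yields:
  a_B = 641/1165
  a_C = 721/1165
  a_D = 468/1165

Starting state is C, so the absorption probability is a_C = 721/1165.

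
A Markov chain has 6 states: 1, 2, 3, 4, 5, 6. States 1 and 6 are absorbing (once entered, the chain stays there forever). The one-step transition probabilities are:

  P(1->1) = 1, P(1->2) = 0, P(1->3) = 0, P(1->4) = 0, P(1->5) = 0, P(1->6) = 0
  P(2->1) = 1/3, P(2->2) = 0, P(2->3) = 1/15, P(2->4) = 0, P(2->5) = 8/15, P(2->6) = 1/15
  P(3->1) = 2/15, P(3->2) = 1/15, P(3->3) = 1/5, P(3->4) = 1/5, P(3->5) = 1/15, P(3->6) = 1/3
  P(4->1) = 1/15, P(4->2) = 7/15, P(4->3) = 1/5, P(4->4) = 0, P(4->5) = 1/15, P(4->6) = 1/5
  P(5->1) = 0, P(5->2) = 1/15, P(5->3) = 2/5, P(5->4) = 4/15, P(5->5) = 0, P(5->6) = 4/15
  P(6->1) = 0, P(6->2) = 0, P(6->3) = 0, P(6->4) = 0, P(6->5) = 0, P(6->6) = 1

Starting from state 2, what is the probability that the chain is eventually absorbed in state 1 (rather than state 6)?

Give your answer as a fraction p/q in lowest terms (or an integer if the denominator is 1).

Let a_i = P(absorbed in 1 | start in state i).
Boundary conditions: a_1 = 1, a_6 = 0.
For each transient state i, a_i = sum_j P(i->j) * a_j:
  a_2 = 1/3*a_1 + 0*a_2 + 1/15*a_3 + 0*a_4 + 8/15*a_5 + 1/15*a_6
  a_3 = 2/15*a_1 + 1/15*a_2 + 1/5*a_3 + 1/5*a_4 + 1/15*a_5 + 1/3*a_6
  a_4 = 1/15*a_1 + 7/15*a_2 + 1/5*a_3 + 0*a_4 + 1/15*a_5 + 1/5*a_6
  a_5 = 0*a_1 + 1/15*a_2 + 2/5*a_3 + 4/15*a_4 + 0*a_5 + 4/15*a_6

Substituting a_1 = 1 and a_6 = 0, rearrange to (I - Q) a = r where r[i] = P(i -> 1):
  [1, -1/15, 0, -8/15] . (a_2, a_3, a_4, a_5) = 1/3
  [-1/15, 4/5, -1/5, -1/15] . (a_2, a_3, a_4, a_5) = 2/15
  [-7/15, -1/5, 1, -1/15] . (a_2, a_3, a_4, a_5) = 1/15
  [-1/15, -2/5, -4/15, 1] . (a_2, a_3, a_4, a_5) = 0

Solving yields:
  a_2 = 14636/29493
  a_3 = 9595/29493
  a_4 = 11236/29493
  a_5 = 7810/29493

Starting state is 2, so the absorption probability is a_2 = 14636/29493.

Answer: 14636/29493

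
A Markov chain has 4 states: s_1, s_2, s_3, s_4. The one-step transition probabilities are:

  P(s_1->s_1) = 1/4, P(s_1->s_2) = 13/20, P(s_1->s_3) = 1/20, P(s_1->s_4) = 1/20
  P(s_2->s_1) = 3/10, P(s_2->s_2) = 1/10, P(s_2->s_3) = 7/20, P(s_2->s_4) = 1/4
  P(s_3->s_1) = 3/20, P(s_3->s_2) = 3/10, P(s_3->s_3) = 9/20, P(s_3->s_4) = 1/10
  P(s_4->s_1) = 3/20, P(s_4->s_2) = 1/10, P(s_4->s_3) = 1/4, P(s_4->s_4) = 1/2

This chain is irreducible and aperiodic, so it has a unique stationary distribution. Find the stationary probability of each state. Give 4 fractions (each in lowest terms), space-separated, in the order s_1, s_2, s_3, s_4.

Answer: 91/428 59/214 503/1712 373/1712

Derivation:
The stationary distribution satisfies pi = pi * P, i.e.:
  pi_s_1 = 1/4*pi_s_1 + 3/10*pi_s_2 + 3/20*pi_s_3 + 3/20*pi_s_4
  pi_s_2 = 13/20*pi_s_1 + 1/10*pi_s_2 + 3/10*pi_s_3 + 1/10*pi_s_4
  pi_s_3 = 1/20*pi_s_1 + 7/20*pi_s_2 + 9/20*pi_s_3 + 1/4*pi_s_4
  pi_s_4 = 1/20*pi_s_1 + 1/4*pi_s_2 + 1/10*pi_s_3 + 1/2*pi_s_4
with normalization: pi_s_1 + pi_s_2 + pi_s_3 + pi_s_4 = 1.

Using the first 3 balance equations plus normalization, the linear system A*pi = b is:
  [-3/4, 3/10, 3/20, 3/20] . pi = 0
  [13/20, -9/10, 3/10, 1/10] . pi = 0
  [1/20, 7/20, -11/20, 1/4] . pi = 0
  [1, 1, 1, 1] . pi = 1

Solving yields:
  pi_s_1 = 91/428
  pi_s_2 = 59/214
  pi_s_3 = 503/1712
  pi_s_4 = 373/1712

Verification (pi * P):
  91/428*1/4 + 59/214*3/10 + 503/1712*3/20 + 373/1712*3/20 = 91/428 = pi_s_1  (ok)
  91/428*13/20 + 59/214*1/10 + 503/1712*3/10 + 373/1712*1/10 = 59/214 = pi_s_2  (ok)
  91/428*1/20 + 59/214*7/20 + 503/1712*9/20 + 373/1712*1/4 = 503/1712 = pi_s_3  (ok)
  91/428*1/20 + 59/214*1/4 + 503/1712*1/10 + 373/1712*1/2 = 373/1712 = pi_s_4  (ok)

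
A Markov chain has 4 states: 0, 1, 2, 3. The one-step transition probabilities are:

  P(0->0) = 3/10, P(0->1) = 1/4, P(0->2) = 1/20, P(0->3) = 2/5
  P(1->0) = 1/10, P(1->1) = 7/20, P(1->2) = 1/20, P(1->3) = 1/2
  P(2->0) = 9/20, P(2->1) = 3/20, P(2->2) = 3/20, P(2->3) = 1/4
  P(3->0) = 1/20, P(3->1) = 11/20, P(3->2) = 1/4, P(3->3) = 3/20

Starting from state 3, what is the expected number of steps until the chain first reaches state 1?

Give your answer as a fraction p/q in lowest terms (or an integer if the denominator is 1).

Answer: 3620/1521

Derivation:
Let h_i = expected steps to first reach 1 from state i.
Boundary: h_1 = 0.
First-step equations for the other states:
  h_0 = 1 + 3/10*h_0 + 1/4*h_1 + 1/20*h_2 + 2/5*h_3
  h_2 = 1 + 9/20*h_0 + 3/20*h_1 + 3/20*h_2 + 1/4*h_3
  h_3 = 1 + 1/20*h_0 + 11/20*h_1 + 1/4*h_2 + 3/20*h_3

Substituting h_1 = 0 and rearranging gives the linear system (I - Q) h = 1:
  [7/10, -1/20, -2/5] . (h_0, h_2, h_3) = 1
  [-9/20, 17/20, -1/4] . (h_0, h_2, h_3) = 1
  [-1/20, -1/4, 17/20] . (h_0, h_2, h_3) = 1

Solving yields:
  h_0 = 1540/507
  h_2 = 5300/1521
  h_3 = 3620/1521

Starting state is 3, so the expected hitting time is h_3 = 3620/1521.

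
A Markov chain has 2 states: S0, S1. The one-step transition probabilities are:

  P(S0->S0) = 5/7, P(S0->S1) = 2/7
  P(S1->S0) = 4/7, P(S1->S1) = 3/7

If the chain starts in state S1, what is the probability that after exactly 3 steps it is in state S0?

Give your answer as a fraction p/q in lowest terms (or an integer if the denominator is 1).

Computing P^3 by repeated multiplication:
P^1 =
  S0: [5/7, 2/7]
  S1: [4/7, 3/7]
P^2 =
  S0: [33/49, 16/49]
  S1: [32/49, 17/49]
P^3 =
  S0: [229/343, 114/343]
  S1: [228/343, 115/343]

(P^3)[S1 -> S0] = 228/343

Answer: 228/343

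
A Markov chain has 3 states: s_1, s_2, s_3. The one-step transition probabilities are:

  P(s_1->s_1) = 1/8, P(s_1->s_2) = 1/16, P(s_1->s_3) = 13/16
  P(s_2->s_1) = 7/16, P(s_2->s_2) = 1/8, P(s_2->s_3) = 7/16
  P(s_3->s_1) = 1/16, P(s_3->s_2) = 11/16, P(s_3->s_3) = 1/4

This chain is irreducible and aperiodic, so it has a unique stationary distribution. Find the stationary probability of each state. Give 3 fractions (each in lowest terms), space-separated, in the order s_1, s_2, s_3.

The stationary distribution satisfies pi = pi * P, i.e.:
  pi_s_1 = 1/8*pi_s_1 + 7/16*pi_s_2 + 1/16*pi_s_3
  pi_s_2 = 1/16*pi_s_1 + 1/8*pi_s_2 + 11/16*pi_s_3
  pi_s_3 = 13/16*pi_s_1 + 7/16*pi_s_2 + 1/4*pi_s_3
with normalization: pi_s_1 + pi_s_2 + pi_s_3 = 1.

Using the first 2 balance equations plus normalization, the linear system A*pi = b is:
  [-7/8, 7/16, 1/16] . pi = 0
  [1/16, -7/8, 11/16] . pi = 0
  [1, 1, 1] . pi = 1

Solving yields:
  pi_s_1 = 91/435
  pi_s_2 = 31/87
  pi_s_3 = 63/145

Verification (pi * P):
  91/435*1/8 + 31/87*7/16 + 63/145*1/16 = 91/435 = pi_s_1  (ok)
  91/435*1/16 + 31/87*1/8 + 63/145*11/16 = 31/87 = pi_s_2  (ok)
  91/435*13/16 + 31/87*7/16 + 63/145*1/4 = 63/145 = pi_s_3  (ok)

Answer: 91/435 31/87 63/145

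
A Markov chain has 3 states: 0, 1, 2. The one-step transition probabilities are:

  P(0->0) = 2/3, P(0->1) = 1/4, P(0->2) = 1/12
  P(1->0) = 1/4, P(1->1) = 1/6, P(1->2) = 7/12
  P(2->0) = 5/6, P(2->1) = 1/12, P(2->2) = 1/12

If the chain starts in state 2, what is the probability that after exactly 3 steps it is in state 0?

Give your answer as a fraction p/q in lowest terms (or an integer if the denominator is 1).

Computing P^3 by repeated multiplication:
P^1 =
  0: [2/3, 1/4, 1/12]
  1: [1/4, 1/6, 7/12]
  2: [5/6, 1/12, 1/12]
P^2 =
  0: [83/144, 31/144, 5/24]
  1: [25/36, 5/36, 1/6]
  2: [31/48, 11/48, 1/8]
P^3 =
  0: [1057/1728, 341/1728, 55/288]
  1: [275/432, 91/432, 11/72]
  2: [341/576, 121/576, 19/96]

(P^3)[2 -> 0] = 341/576

Answer: 341/576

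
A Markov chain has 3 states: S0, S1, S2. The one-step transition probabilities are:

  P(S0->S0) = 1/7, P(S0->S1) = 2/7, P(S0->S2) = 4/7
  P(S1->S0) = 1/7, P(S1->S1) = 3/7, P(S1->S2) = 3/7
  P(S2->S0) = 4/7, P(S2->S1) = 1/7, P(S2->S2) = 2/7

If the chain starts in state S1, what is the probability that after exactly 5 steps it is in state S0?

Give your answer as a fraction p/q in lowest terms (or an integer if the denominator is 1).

Computing P^5 by repeated multiplication:
P^1 =
  S0: [1/7, 2/7, 4/7]
  S1: [1/7, 3/7, 3/7]
  S2: [4/7, 1/7, 2/7]
P^2 =
  S0: [19/49, 12/49, 18/49]
  S1: [16/49, 2/7, 19/49]
  S2: [13/49, 13/49, 23/49]
P^3 =
  S0: [103/343, 92/343, 148/343]
  S1: [106/343, 93/343, 144/343]
  S2: [118/343, 88/343, 137/343]
P^4 =
  S0: [787/2401, 90/343, 984/2401]
  S1: [775/2401, 635/2401, 991/2401]
  S2: [754/2401, 13/49, 1010/2401]
P^5 =
  S0: [5353/16807, 4448/16807, 7006/16807]
  S1: [5374/16807, 4446/16807, 6987/16807]
  S2: [5431/16807, 4429/16807, 6947/16807]

(P^5)[S1 -> S0] = 5374/16807

Answer: 5374/16807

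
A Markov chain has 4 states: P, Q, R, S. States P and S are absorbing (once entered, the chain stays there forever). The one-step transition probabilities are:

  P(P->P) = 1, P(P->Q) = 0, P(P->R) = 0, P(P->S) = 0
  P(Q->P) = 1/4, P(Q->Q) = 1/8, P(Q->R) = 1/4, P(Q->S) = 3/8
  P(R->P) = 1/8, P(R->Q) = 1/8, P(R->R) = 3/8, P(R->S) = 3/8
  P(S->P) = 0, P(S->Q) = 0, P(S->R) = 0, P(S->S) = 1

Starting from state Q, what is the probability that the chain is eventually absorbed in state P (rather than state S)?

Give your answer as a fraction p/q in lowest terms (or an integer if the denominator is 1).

Answer: 4/11

Derivation:
Let a_i = P(absorbed in P | start in state i).
Boundary conditions: a_P = 1, a_S = 0.
For each transient state i, a_i = sum_j P(i->j) * a_j:
  a_Q = 1/4*a_P + 1/8*a_Q + 1/4*a_R + 3/8*a_S
  a_R = 1/8*a_P + 1/8*a_Q + 3/8*a_R + 3/8*a_S

Substituting a_P = 1 and a_S = 0, rearrange to (I - Q) a = r where r[i] = P(i -> P):
  [7/8, -1/4] . (a_Q, a_R) = 1/4
  [-1/8, 5/8] . (a_Q, a_R) = 1/8

Solving yields:
  a_Q = 4/11
  a_R = 3/11

Starting state is Q, so the absorption probability is a_Q = 4/11.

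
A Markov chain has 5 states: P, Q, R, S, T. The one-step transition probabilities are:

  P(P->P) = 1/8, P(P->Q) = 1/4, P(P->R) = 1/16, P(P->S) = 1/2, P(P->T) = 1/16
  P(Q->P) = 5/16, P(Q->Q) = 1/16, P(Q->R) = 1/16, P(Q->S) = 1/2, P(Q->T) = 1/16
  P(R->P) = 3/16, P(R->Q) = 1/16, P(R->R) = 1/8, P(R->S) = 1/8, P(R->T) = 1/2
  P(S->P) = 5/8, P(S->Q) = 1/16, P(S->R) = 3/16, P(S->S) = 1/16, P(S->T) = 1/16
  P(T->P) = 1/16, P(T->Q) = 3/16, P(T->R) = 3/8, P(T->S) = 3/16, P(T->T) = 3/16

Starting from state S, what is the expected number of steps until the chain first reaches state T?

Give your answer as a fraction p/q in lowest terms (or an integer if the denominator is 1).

Let h_i = expected steps to first reach T from state i.
Boundary: h_T = 0.
First-step equations for the other states:
  h_P = 1 + 1/8*h_P + 1/4*h_Q + 1/16*h_R + 1/2*h_S + 1/16*h_T
  h_Q = 1 + 5/16*h_P + 1/16*h_Q + 1/16*h_R + 1/2*h_S + 1/16*h_T
  h_R = 1 + 3/16*h_P + 1/16*h_Q + 1/8*h_R + 1/8*h_S + 1/2*h_T
  h_S = 1 + 5/8*h_P + 1/16*h_Q + 3/16*h_R + 1/16*h_S + 1/16*h_T

Substituting h_T = 0 and rearranging gives the linear system (I - Q) h = 1:
  [7/8, -1/4, -1/16, -1/2] . (h_P, h_Q, h_R, h_S) = 1
  [-5/16, 15/16, -1/16, -1/2] . (h_P, h_Q, h_R, h_S) = 1
  [-3/16, -1/16, 7/8, -1/8] . (h_P, h_Q, h_R, h_S) = 1
  [-5/8, -1/16, -3/16, 15/16] . (h_P, h_Q, h_R, h_S) = 1

Solving yields:
  h_P = 136/15
  h_Q = 136/15
  h_R = 224/45
  h_S = 392/45

Starting state is S, so the expected hitting time is h_S = 392/45.

Answer: 392/45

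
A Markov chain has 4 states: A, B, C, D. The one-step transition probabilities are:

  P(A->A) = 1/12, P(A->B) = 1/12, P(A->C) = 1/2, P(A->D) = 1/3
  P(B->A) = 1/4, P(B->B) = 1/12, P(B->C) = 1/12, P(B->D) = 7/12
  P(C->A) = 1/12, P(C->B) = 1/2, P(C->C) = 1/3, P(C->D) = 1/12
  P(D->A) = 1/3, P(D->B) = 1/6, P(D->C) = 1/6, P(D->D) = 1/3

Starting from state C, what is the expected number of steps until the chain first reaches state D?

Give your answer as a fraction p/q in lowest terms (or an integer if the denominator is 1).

Let h_i = expected steps to first reach D from state i.
Boundary: h_D = 0.
First-step equations for the other states:
  h_A = 1 + 1/12*h_A + 1/12*h_B + 1/2*h_C + 1/3*h_D
  h_B = 1 + 1/4*h_A + 1/12*h_B + 1/12*h_C + 7/12*h_D
  h_C = 1 + 1/12*h_A + 1/2*h_B + 1/3*h_C + 1/12*h_D

Substituting h_D = 0 and rearranging gives the linear system (I - Q) h = 1:
  [11/12, -1/12, -1/2] . (h_A, h_B, h_C) = 1
  [-1/4, 11/12, -1/12] . (h_A, h_B, h_C) = 1
  [-1/12, -1/2, 2/3] . (h_A, h_B, h_C) = 1

Solving yields:
  h_A = 2316/703
  h_B = 1632/703
  h_C = 2568/703

Starting state is C, so the expected hitting time is h_C = 2568/703.

Answer: 2568/703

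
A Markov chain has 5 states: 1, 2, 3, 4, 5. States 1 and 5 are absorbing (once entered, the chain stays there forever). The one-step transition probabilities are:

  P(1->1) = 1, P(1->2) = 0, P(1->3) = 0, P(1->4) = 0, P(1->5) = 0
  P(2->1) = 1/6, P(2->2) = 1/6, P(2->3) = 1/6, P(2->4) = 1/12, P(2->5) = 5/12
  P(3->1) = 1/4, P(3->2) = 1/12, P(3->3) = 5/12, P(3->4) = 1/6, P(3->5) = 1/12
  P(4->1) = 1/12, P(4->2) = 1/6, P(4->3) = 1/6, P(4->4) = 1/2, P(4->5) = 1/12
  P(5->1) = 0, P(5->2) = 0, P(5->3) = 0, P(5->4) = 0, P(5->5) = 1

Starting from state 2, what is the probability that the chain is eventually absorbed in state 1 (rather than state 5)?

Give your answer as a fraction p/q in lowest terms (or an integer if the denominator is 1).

Let a_i = P(absorbed in 1 | start in state i).
Boundary conditions: a_1 = 1, a_5 = 0.
For each transient state i, a_i = sum_j P(i->j) * a_j:
  a_2 = 1/6*a_1 + 1/6*a_2 + 1/6*a_3 + 1/12*a_4 + 5/12*a_5
  a_3 = 1/4*a_1 + 1/12*a_2 + 5/12*a_3 + 1/6*a_4 + 1/12*a_5
  a_4 = 1/12*a_1 + 1/6*a_2 + 1/6*a_3 + 1/2*a_4 + 1/12*a_5

Substituting a_1 = 1 and a_5 = 0, rearrange to (I - Q) a = r where r[i] = P(i -> 1):
  [5/6, -1/6, -1/12] . (a_2, a_3, a_4) = 1/6
  [-1/12, 7/12, -1/6] . (a_2, a_3, a_4) = 1/4
  [-1/6, -1/6, 1/2] . (a_2, a_3, a_4) = 1/12

Solving yields:
  a_2 = 3/8
  a_3 = 5/8
  a_4 = 1/2

Starting state is 2, so the absorption probability is a_2 = 3/8.

Answer: 3/8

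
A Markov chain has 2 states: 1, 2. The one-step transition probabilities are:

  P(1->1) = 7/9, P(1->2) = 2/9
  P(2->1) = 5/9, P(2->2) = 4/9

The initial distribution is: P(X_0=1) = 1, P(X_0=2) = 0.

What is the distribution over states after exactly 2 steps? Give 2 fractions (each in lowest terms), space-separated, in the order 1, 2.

Propagating the distribution step by step (d_{t+1} = d_t * P):
d_0 = (1=1, 2=0)
  d_1[1] = 1*7/9 + 0*5/9 = 7/9
  d_1[2] = 1*2/9 + 0*4/9 = 2/9
d_1 = (1=7/9, 2=2/9)
  d_2[1] = 7/9*7/9 + 2/9*5/9 = 59/81
  d_2[2] = 7/9*2/9 + 2/9*4/9 = 22/81
d_2 = (1=59/81, 2=22/81)

Answer: 59/81 22/81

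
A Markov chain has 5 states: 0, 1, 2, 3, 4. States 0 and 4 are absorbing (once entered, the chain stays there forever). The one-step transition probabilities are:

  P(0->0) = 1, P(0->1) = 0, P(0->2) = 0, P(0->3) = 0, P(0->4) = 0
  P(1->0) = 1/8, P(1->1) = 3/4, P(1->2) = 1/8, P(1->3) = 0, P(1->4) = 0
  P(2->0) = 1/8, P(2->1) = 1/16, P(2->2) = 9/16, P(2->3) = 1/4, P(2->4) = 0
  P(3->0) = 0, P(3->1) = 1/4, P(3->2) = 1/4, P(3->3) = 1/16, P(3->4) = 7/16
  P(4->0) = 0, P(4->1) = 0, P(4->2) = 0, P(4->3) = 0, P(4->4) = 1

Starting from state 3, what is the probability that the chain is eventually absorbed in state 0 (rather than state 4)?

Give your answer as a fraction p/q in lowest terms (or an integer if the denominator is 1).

Answer: 8/21

Derivation:
Let a_i = P(absorbed in 0 | start in state i).
Boundary conditions: a_0 = 1, a_4 = 0.
For each transient state i, a_i = sum_j P(i->j) * a_j:
  a_1 = 1/8*a_0 + 3/4*a_1 + 1/8*a_2 + 0*a_3 + 0*a_4
  a_2 = 1/8*a_0 + 1/16*a_1 + 9/16*a_2 + 1/4*a_3 + 0*a_4
  a_3 = 0*a_0 + 1/4*a_1 + 1/4*a_2 + 1/16*a_3 + 7/16*a_4

Substituting a_0 = 1 and a_4 = 0, rearrange to (I - Q) a = r where r[i] = P(i -> 0):
  [1/4, -1/8, 0] . (a_1, a_2, a_3) = 1/8
  [-1/16, 7/16, -1/4] . (a_1, a_2, a_3) = 1/8
  [-1/4, -1/4, 15/16] . (a_1, a_2, a_3) = 0

Solving yields:
  a_1 = 17/21
  a_2 = 13/21
  a_3 = 8/21

Starting state is 3, so the absorption probability is a_3 = 8/21.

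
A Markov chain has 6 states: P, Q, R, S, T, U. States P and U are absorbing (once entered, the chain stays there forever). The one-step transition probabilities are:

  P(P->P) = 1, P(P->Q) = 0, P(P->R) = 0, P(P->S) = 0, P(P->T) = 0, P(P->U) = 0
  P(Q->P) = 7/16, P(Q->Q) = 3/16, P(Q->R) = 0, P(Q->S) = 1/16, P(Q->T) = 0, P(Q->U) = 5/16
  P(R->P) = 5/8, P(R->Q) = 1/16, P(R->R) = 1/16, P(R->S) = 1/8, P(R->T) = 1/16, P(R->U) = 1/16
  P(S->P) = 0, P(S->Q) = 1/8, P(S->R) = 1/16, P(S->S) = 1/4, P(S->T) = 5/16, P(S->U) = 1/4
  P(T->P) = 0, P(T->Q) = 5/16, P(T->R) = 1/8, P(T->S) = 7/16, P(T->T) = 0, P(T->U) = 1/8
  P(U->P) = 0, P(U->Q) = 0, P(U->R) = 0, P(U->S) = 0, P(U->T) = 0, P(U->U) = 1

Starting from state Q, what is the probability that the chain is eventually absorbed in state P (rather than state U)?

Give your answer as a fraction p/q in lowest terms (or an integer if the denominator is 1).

Let a_i = P(absorbed in P | start in state i).
Boundary conditions: a_P = 1, a_U = 0.
For each transient state i, a_i = sum_j P(i->j) * a_j:
  a_Q = 7/16*a_P + 3/16*a_Q + 0*a_R + 1/16*a_S + 0*a_T + 5/16*a_U
  a_R = 5/8*a_P + 1/16*a_Q + 1/16*a_R + 1/8*a_S + 1/16*a_T + 1/16*a_U
  a_S = 0*a_P + 1/8*a_Q + 1/16*a_R + 1/4*a_S + 5/16*a_T + 1/4*a_U
  a_T = 0*a_P + 5/16*a_Q + 1/8*a_R + 7/16*a_S + 0*a_T + 1/8*a_U

Substituting a_P = 1 and a_U = 0, rearrange to (I - Q) a = r where r[i] = P(i -> P):
  [13/16, 0, -1/16, 0] . (a_Q, a_R, a_S, a_T) = 7/16
  [-1/16, 15/16, -1/8, -1/16] . (a_Q, a_R, a_S, a_T) = 5/8
  [-1/8, -1/16, 3/4, -5/16] . (a_Q, a_R, a_S, a_T) = 0
  [-5/16, -1/8, -7/16, 1] . (a_Q, a_R, a_S, a_T) = 0

Solving yields:
  a_Q = 8082/14327
  a_R = 22255/28654
  a_S = 4777/14327
  a_T = 12013/28654

Starting state is Q, so the absorption probability is a_Q = 8082/14327.

Answer: 8082/14327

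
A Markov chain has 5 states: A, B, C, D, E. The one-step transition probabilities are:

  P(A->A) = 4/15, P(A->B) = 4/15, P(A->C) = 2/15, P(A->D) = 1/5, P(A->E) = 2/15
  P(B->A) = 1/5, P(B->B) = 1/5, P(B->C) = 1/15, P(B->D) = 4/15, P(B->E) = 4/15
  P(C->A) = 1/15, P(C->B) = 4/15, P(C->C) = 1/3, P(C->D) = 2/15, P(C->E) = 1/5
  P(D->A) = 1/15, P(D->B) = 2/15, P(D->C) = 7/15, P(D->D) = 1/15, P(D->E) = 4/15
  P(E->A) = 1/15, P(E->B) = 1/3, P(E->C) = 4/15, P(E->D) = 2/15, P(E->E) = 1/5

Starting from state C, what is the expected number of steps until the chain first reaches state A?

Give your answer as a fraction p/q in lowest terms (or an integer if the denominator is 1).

Answer: 29115/2891

Derivation:
Let h_i = expected steps to first reach A from state i.
Boundary: h_A = 0.
First-step equations for the other states:
  h_B = 1 + 1/5*h_A + 1/5*h_B + 1/15*h_C + 4/15*h_D + 4/15*h_E
  h_C = 1 + 1/15*h_A + 4/15*h_B + 1/3*h_C + 2/15*h_D + 1/5*h_E
  h_D = 1 + 1/15*h_A + 2/15*h_B + 7/15*h_C + 1/15*h_D + 4/15*h_E
  h_E = 1 + 1/15*h_A + 1/3*h_B + 4/15*h_C + 2/15*h_D + 1/5*h_E

Substituting h_A = 0 and rearranging gives the linear system (I - Q) h = 1:
  [4/5, -1/15, -4/15, -4/15] . (h_B, h_C, h_D, h_E) = 1
  [-4/15, 2/3, -2/15, -1/5] . (h_B, h_C, h_D, h_E) = 1
  [-2/15, -7/15, 14/15, -4/15] . (h_B, h_C, h_D, h_E) = 1
  [-1/3, -4/15, -2/15, 4/5] . (h_B, h_C, h_D, h_E) = 1

Solving yields:
  h_B = 3645/413
  h_C = 29115/2891
  h_D = 29550/2891
  h_E = 4125/413

Starting state is C, so the expected hitting time is h_C = 29115/2891.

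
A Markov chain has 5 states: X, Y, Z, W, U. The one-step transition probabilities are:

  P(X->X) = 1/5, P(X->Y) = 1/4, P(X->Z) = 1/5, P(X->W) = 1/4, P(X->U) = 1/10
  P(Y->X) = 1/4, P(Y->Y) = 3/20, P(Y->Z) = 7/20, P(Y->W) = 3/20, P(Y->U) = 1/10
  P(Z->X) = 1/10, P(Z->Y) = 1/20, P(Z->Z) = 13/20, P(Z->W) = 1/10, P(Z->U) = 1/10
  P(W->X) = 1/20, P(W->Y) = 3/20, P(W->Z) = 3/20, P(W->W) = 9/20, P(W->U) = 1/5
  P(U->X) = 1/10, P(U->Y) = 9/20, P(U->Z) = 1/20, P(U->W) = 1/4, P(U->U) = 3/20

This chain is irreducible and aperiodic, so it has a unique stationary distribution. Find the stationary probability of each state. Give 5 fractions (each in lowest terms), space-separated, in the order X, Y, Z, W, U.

Answer: 2362/18709 12423/74836 13217/37418 16877/74836 4827/37418

Derivation:
The stationary distribution satisfies pi = pi * P, i.e.:
  pi_X = 1/5*pi_X + 1/4*pi_Y + 1/10*pi_Z + 1/20*pi_W + 1/10*pi_U
  pi_Y = 1/4*pi_X + 3/20*pi_Y + 1/20*pi_Z + 3/20*pi_W + 9/20*pi_U
  pi_Z = 1/5*pi_X + 7/20*pi_Y + 13/20*pi_Z + 3/20*pi_W + 1/20*pi_U
  pi_W = 1/4*pi_X + 3/20*pi_Y + 1/10*pi_Z + 9/20*pi_W + 1/4*pi_U
  pi_U = 1/10*pi_X + 1/10*pi_Y + 1/10*pi_Z + 1/5*pi_W + 3/20*pi_U
with normalization: pi_X + pi_Y + pi_Z + pi_W + pi_U = 1.

Using the first 4 balance equations plus normalization, the linear system A*pi = b is:
  [-4/5, 1/4, 1/10, 1/20, 1/10] . pi = 0
  [1/4, -17/20, 1/20, 3/20, 9/20] . pi = 0
  [1/5, 7/20, -7/20, 3/20, 1/20] . pi = 0
  [1/4, 3/20, 1/10, -11/20, 1/4] . pi = 0
  [1, 1, 1, 1, 1] . pi = 1

Solving yields:
  pi_X = 2362/18709
  pi_Y = 12423/74836
  pi_Z = 13217/37418
  pi_W = 16877/74836
  pi_U = 4827/37418

Verification (pi * P):
  2362/18709*1/5 + 12423/74836*1/4 + 13217/37418*1/10 + 16877/74836*1/20 + 4827/37418*1/10 = 2362/18709 = pi_X  (ok)
  2362/18709*1/4 + 12423/74836*3/20 + 13217/37418*1/20 + 16877/74836*3/20 + 4827/37418*9/20 = 12423/74836 = pi_Y  (ok)
  2362/18709*1/5 + 12423/74836*7/20 + 13217/37418*13/20 + 16877/74836*3/20 + 4827/37418*1/20 = 13217/37418 = pi_Z  (ok)
  2362/18709*1/4 + 12423/74836*3/20 + 13217/37418*1/10 + 16877/74836*9/20 + 4827/37418*1/4 = 16877/74836 = pi_W  (ok)
  2362/18709*1/10 + 12423/74836*1/10 + 13217/37418*1/10 + 16877/74836*1/5 + 4827/37418*3/20 = 4827/37418 = pi_U  (ok)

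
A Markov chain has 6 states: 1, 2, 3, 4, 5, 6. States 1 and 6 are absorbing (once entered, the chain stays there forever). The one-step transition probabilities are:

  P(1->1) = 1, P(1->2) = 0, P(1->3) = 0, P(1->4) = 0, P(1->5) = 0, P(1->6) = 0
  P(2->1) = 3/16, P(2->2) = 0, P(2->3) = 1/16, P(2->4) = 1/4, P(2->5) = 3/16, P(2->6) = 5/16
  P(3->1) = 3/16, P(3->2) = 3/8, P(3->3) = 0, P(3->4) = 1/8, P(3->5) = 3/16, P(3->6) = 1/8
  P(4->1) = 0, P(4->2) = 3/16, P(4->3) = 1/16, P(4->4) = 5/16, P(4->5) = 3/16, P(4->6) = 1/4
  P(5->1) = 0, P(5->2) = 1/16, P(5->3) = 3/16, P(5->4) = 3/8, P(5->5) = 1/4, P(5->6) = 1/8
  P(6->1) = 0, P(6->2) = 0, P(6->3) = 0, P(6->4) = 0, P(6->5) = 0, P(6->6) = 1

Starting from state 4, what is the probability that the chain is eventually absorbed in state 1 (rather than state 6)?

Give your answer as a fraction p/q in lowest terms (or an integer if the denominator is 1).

Let a_i = P(absorbed in 1 | start in state i).
Boundary conditions: a_1 = 1, a_6 = 0.
For each transient state i, a_i = sum_j P(i->j) * a_j:
  a_2 = 3/16*a_1 + 0*a_2 + 1/16*a_3 + 1/4*a_4 + 3/16*a_5 + 5/16*a_6
  a_3 = 3/16*a_1 + 3/8*a_2 + 0*a_3 + 1/8*a_4 + 3/16*a_5 + 1/8*a_6
  a_4 = 0*a_1 + 3/16*a_2 + 1/16*a_3 + 5/16*a_4 + 3/16*a_5 + 1/4*a_6
  a_5 = 0*a_1 + 1/16*a_2 + 3/16*a_3 + 3/8*a_4 + 1/4*a_5 + 1/8*a_6

Substituting a_1 = 1 and a_6 = 0, rearrange to (I - Q) a = r where r[i] = P(i -> 1):
  [1, -1/16, -1/4, -3/16] . (a_2, a_3, a_4, a_5) = 3/16
  [-3/8, 1, -1/8, -3/16] . (a_2, a_3, a_4, a_5) = 3/16
  [-3/16, -1/16, 11/16, -3/16] . (a_2, a_3, a_4, a_5) = 0
  [-1/16, -3/16, -3/8, 3/4] . (a_2, a_3, a_4, a_5) = 0

Solving yields:
  a_2 = 132/461
  a_3 = 162/461
  a_4 = 75/461
  a_5 = 89/461

Starting state is 4, so the absorption probability is a_4 = 75/461.

Answer: 75/461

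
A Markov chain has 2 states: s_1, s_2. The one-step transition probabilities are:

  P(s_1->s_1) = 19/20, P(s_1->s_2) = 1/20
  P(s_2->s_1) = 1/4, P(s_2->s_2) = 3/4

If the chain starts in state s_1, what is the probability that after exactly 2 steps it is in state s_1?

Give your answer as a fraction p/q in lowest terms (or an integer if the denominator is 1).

Answer: 183/200

Derivation:
Computing P^2 by repeated multiplication:
P^1 =
  s_1: [19/20, 1/20]
  s_2: [1/4, 3/4]
P^2 =
  s_1: [183/200, 17/200]
  s_2: [17/40, 23/40]

(P^2)[s_1 -> s_1] = 183/200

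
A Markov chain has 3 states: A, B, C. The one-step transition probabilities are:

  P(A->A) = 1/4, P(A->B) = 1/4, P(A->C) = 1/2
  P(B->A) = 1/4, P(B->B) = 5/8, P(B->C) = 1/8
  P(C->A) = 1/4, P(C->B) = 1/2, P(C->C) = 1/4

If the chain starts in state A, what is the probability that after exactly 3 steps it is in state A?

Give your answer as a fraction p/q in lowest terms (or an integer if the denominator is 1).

Computing P^3 by repeated multiplication:
P^1 =
  A: [1/4, 1/4, 1/2]
  B: [1/4, 5/8, 1/8]
  C: [1/4, 1/2, 1/4]
P^2 =
  A: [1/4, 15/32, 9/32]
  B: [1/4, 33/64, 15/64]
  C: [1/4, 1/2, 1/4]
P^3 =
  A: [1/4, 127/256, 65/256]
  B: [1/4, 257/512, 127/512]
  C: [1/4, 1/2, 1/4]

(P^3)[A -> A] = 1/4

Answer: 1/4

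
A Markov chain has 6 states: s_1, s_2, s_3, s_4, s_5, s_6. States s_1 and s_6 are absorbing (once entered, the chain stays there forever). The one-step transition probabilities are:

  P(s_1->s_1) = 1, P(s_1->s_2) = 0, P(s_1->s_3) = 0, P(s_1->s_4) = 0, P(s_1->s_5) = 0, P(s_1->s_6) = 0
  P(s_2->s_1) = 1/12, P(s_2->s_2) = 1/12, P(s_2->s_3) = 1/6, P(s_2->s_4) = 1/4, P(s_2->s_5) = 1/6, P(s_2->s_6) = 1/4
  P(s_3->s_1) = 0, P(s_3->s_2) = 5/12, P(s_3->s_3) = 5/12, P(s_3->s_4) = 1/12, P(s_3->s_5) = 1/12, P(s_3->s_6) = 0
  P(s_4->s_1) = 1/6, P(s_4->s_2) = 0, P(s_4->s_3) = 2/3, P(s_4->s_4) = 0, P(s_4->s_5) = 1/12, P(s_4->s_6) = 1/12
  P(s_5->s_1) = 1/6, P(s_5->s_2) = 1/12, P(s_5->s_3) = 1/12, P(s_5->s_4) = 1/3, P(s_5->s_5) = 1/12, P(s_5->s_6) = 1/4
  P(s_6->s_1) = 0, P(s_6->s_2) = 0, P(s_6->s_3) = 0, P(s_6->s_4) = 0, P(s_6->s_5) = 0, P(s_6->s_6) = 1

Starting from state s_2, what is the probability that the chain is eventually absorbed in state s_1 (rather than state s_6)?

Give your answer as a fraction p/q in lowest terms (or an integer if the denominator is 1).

Answer: 1841/5115

Derivation:
Let a_i = P(absorbed in s_1 | start in state i).
Boundary conditions: a_s_1 = 1, a_s_6 = 0.
For each transient state i, a_i = sum_j P(i->j) * a_j:
  a_s_2 = 1/12*a_s_1 + 1/12*a_s_2 + 1/6*a_s_3 + 1/4*a_s_4 + 1/6*a_s_5 + 1/4*a_s_6
  a_s_3 = 0*a_s_1 + 5/12*a_s_2 + 5/12*a_s_3 + 1/12*a_s_4 + 1/12*a_s_5 + 0*a_s_6
  a_s_4 = 1/6*a_s_1 + 0*a_s_2 + 2/3*a_s_3 + 0*a_s_4 + 1/12*a_s_5 + 1/12*a_s_6
  a_s_5 = 1/6*a_s_1 + 1/12*a_s_2 + 1/12*a_s_3 + 1/3*a_s_4 + 1/12*a_s_5 + 1/4*a_s_6

Substituting a_s_1 = 1 and a_s_6 = 0, rearrange to (I - Q) a = r where r[i] = P(i -> s_1):
  [11/12, -1/6, -1/4, -1/6] . (a_s_2, a_s_3, a_s_4, a_s_5) = 1/12
  [-5/12, 7/12, -1/12, -1/12] . (a_s_2, a_s_3, a_s_4, a_s_5) = 0
  [0, -2/3, 1, -1/12] . (a_s_2, a_s_3, a_s_4, a_s_5) = 1/6
  [-1/12, -1/12, -1/3, 11/12] . (a_s_2, a_s_3, a_s_4, a_s_5) = 1/6

Solving yields:
  a_s_2 = 1841/5115
  a_s_3 = 1951/5115
  a_s_4 = 466/1023
  a_s_5 = 2122/5115

Starting state is s_2, so the absorption probability is a_s_2 = 1841/5115.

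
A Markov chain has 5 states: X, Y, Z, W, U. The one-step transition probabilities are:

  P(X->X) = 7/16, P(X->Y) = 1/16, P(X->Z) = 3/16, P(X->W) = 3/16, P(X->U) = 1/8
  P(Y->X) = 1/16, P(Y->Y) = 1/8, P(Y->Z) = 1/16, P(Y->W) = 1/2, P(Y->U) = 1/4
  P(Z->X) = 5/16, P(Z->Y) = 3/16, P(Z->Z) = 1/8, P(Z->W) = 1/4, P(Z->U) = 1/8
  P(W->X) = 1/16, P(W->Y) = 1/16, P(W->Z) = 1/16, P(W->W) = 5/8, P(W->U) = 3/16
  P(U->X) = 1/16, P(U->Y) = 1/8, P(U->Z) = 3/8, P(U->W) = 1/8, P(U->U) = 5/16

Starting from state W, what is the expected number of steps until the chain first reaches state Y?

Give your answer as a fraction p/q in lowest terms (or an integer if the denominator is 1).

Answer: 32928/3079

Derivation:
Let h_i = expected steps to first reach Y from state i.
Boundary: h_Y = 0.
First-step equations for the other states:
  h_X = 1 + 7/16*h_X + 1/16*h_Y + 3/16*h_Z + 3/16*h_W + 1/8*h_U
  h_Z = 1 + 5/16*h_X + 3/16*h_Y + 1/8*h_Z + 1/4*h_W + 1/8*h_U
  h_W = 1 + 1/16*h_X + 1/16*h_Y + 1/16*h_Z + 5/8*h_W + 3/16*h_U
  h_U = 1 + 1/16*h_X + 1/8*h_Y + 3/8*h_Z + 1/8*h_W + 5/16*h_U

Substituting h_Y = 0 and rearranging gives the linear system (I - Q) h = 1:
  [9/16, -3/16, -3/16, -1/8] . (h_X, h_Z, h_W, h_U) = 1
  [-5/16, 7/8, -1/4, -1/8] . (h_X, h_Z, h_W, h_U) = 1
  [-1/16, -1/16, 3/8, -3/16] . (h_X, h_Z, h_W, h_U) = 1
  [-1/16, -3/8, -1/8, 11/16] . (h_X, h_Z, h_W, h_U) = 1

Solving yields:
  h_X = 32464/3079
  h_Z = 28672/3079
  h_W = 32928/3079
  h_U = 29056/3079

Starting state is W, so the expected hitting time is h_W = 32928/3079.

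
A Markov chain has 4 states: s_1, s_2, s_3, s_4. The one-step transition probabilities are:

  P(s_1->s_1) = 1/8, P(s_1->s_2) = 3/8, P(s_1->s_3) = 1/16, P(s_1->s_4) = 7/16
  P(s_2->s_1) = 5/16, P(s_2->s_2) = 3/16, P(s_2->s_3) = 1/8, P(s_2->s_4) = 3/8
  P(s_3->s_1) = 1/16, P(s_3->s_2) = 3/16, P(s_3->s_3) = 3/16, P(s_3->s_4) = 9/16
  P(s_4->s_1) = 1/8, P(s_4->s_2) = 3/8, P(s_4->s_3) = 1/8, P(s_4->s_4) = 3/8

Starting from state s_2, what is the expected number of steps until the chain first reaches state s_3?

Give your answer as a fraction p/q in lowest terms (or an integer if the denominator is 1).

Answer: 614/69

Derivation:
Let h_i = expected steps to first reach s_3 from state i.
Boundary: h_s_3 = 0.
First-step equations for the other states:
  h_s_1 = 1 + 1/8*h_s_1 + 3/8*h_s_2 + 1/16*h_s_3 + 7/16*h_s_4
  h_s_2 = 1 + 5/16*h_s_1 + 3/16*h_s_2 + 1/8*h_s_3 + 3/8*h_s_4
  h_s_4 = 1 + 1/8*h_s_1 + 3/8*h_s_2 + 1/8*h_s_3 + 3/8*h_s_4

Substituting h_s_3 = 0 and rearranging gives the linear system (I - Q) h = 1:
  [7/8, -3/8, -7/16] . (h_s_1, h_s_2, h_s_4) = 1
  [-5/16, 13/16, -3/8] . (h_s_1, h_s_2, h_s_4) = 1
  [-1/8, -3/8, 5/8] . (h_s_1, h_s_2, h_s_4) = 1

Solving yields:
  h_s_1 = 646/69
  h_s_2 = 614/69
  h_s_4 = 608/69

Starting state is s_2, so the expected hitting time is h_s_2 = 614/69.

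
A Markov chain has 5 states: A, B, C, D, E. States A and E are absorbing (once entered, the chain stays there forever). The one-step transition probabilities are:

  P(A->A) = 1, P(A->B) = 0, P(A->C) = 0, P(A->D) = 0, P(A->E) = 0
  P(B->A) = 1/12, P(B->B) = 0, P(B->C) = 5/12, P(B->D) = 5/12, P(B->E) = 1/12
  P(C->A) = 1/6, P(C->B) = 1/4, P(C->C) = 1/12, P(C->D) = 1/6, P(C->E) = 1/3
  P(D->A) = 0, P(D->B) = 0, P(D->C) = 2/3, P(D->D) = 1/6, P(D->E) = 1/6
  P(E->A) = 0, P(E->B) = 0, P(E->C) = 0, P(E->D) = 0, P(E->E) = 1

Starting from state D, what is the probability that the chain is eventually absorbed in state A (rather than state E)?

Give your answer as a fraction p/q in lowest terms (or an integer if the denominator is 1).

Answer: 36/143

Derivation:
Let a_i = P(absorbed in A | start in state i).
Boundary conditions: a_A = 1, a_E = 0.
For each transient state i, a_i = sum_j P(i->j) * a_j:
  a_B = 1/12*a_A + 0*a_B + 5/12*a_C + 5/12*a_D + 1/12*a_E
  a_C = 1/6*a_A + 1/4*a_B + 1/12*a_C + 1/6*a_D + 1/3*a_E
  a_D = 0*a_A + 0*a_B + 2/3*a_C + 1/6*a_D + 1/6*a_E

Substituting a_A = 1 and a_E = 0, rearrange to (I - Q) a = r where r[i] = P(i -> A):
  [1, -5/12, -5/12] . (a_B, a_C, a_D) = 1/12
  [-1/4, 11/12, -1/6] . (a_B, a_C, a_D) = 1/6
  [0, -2/3, 5/6] . (a_B, a_C, a_D) = 0

Solving yields:
  a_B = 137/429
  a_C = 45/143
  a_D = 36/143

Starting state is D, so the absorption probability is a_D = 36/143.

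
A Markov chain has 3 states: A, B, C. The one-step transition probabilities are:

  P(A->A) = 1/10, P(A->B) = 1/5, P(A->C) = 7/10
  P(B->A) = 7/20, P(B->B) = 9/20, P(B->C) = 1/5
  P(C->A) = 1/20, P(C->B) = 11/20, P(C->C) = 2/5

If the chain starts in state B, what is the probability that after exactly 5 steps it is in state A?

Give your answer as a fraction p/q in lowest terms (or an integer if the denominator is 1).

Answer: 617479/3200000

Derivation:
Computing P^5 by repeated multiplication:
P^1 =
  A: [1/10, 1/5, 7/10]
  B: [7/20, 9/20, 1/5]
  C: [1/20, 11/20, 2/5]
P^2 =
  A: [23/200, 99/200, 39/100]
  B: [81/400, 153/400, 83/200]
  C: [87/400, 191/400, 61/200]
P^3 =
  A: [817/4000, 1841/4000, 671/2000]
  B: [1399/8000, 3527/8000, 1537/4000]
  C: [1633/8000, 3409/8000, 1479/4000]
P^4 =
  A: [15863/80000, 34599/80000, 14769/40000]
  B: [30561/160000, 71153/160000, 29143/80000]
  C: [30087/160000, 69751/160000, 30081/80000]
P^5 =
  A: [303457/1600000, 699761/1600000, 298391/800000]
  B: [617479/3200000, 1403767/3200000, 589377/1600000]
  C: [608593/3200000, 1409889/3200000, 590759/1600000]

(P^5)[B -> A] = 617479/3200000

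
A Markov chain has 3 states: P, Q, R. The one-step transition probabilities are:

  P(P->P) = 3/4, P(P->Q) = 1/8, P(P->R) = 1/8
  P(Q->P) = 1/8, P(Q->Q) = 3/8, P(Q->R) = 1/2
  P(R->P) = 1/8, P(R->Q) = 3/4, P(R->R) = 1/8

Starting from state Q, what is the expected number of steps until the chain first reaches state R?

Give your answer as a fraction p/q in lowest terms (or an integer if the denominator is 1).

Let h_i = expected steps to first reach R from state i.
Boundary: h_R = 0.
First-step equations for the other states:
  h_P = 1 + 3/4*h_P + 1/8*h_Q + 1/8*h_R
  h_Q = 1 + 1/8*h_P + 3/8*h_Q + 1/2*h_R

Substituting h_R = 0 and rearranging gives the linear system (I - Q) h = 1:
  [1/4, -1/8] . (h_P, h_Q) = 1
  [-1/8, 5/8] . (h_P, h_Q) = 1

Solving yields:
  h_P = 16/3
  h_Q = 8/3

Starting state is Q, so the expected hitting time is h_Q = 8/3.

Answer: 8/3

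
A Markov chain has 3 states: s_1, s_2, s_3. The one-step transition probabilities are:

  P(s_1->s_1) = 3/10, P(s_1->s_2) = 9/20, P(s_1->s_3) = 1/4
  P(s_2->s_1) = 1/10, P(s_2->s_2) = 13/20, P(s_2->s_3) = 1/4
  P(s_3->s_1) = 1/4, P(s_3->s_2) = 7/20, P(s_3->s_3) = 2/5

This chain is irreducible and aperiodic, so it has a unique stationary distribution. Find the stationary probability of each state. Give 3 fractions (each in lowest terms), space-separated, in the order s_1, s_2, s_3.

The stationary distribution satisfies pi = pi * P, i.e.:
  pi_s_1 = 3/10*pi_s_1 + 1/10*pi_s_2 + 1/4*pi_s_3
  pi_s_2 = 9/20*pi_s_1 + 13/20*pi_s_2 + 7/20*pi_s_3
  pi_s_3 = 1/4*pi_s_1 + 1/4*pi_s_2 + 2/5*pi_s_3
with normalization: pi_s_1 + pi_s_2 + pi_s_3 = 1.

Using the first 2 balance equations plus normalization, the linear system A*pi = b is:
  [-7/10, 1/10, 1/4] . pi = 0
  [9/20, -7/20, 7/20] . pi = 0
  [1, 1, 1] . pi = 1

Solving yields:
  pi_s_1 = 49/272
  pi_s_2 = 143/272
  pi_s_3 = 5/17

Verification (pi * P):
  49/272*3/10 + 143/272*1/10 + 5/17*1/4 = 49/272 = pi_s_1  (ok)
  49/272*9/20 + 143/272*13/20 + 5/17*7/20 = 143/272 = pi_s_2  (ok)
  49/272*1/4 + 143/272*1/4 + 5/17*2/5 = 5/17 = pi_s_3  (ok)

Answer: 49/272 143/272 5/17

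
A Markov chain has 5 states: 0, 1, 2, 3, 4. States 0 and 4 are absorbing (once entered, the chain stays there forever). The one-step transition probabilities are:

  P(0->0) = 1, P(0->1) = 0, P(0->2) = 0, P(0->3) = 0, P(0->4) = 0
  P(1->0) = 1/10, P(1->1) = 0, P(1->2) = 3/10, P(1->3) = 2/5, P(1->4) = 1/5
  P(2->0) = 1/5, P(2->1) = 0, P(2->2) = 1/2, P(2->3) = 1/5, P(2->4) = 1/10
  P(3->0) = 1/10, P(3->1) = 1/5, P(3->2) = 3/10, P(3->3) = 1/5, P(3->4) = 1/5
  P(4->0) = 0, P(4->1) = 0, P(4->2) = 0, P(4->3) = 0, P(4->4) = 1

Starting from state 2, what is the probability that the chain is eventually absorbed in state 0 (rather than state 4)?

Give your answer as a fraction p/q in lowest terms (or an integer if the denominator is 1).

Let a_i = P(absorbed in 0 | start in state i).
Boundary conditions: a_0 = 1, a_4 = 0.
For each transient state i, a_i = sum_j P(i->j) * a_j:
  a_1 = 1/10*a_0 + 0*a_1 + 3/10*a_2 + 2/5*a_3 + 1/5*a_4
  a_2 = 1/5*a_0 + 0*a_1 + 1/2*a_2 + 1/5*a_3 + 1/10*a_4
  a_3 = 1/10*a_0 + 1/5*a_1 + 3/10*a_2 + 1/5*a_3 + 1/5*a_4

Substituting a_0 = 1 and a_4 = 0, rearrange to (I - Q) a = r where r[i] = P(i -> 0):
  [1, -3/10, -2/5] . (a_1, a_2, a_3) = 1/10
  [0, 1/2, -1/5] . (a_1, a_2, a_3) = 1/5
  [-1/5, -3/10, 4/5] . (a_1, a_2, a_3) = 1/10

Solving yields:
  a_1 = 11/24
  a_2 = 7/12
  a_3 = 11/24

Starting state is 2, so the absorption probability is a_2 = 7/12.

Answer: 7/12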